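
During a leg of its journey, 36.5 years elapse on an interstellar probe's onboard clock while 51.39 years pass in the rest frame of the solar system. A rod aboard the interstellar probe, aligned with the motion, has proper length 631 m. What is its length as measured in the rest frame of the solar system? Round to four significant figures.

448.2 m

γ = Δt/Δτ = 51.39/36.5 = 1.40795.
L = L₀/γ = 631/1.40795 = 448.2 m.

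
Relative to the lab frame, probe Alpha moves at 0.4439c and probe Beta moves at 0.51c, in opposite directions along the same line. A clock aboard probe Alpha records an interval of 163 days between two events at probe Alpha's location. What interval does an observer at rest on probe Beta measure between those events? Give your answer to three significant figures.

259 days

Speed of probe Alpha in probe Beta's frame: u = (v_A + v_B)/(1 + v_A v_B/c²) = (0.4439 + 0.51)/(1 + 0.4439×0.51) = 0.9539/1.226389 = 0.77781; |u| = 0.77781c.
At |u| = 0.77781c, γ = (1 − 0.604988)^(−1/2) = 1.5911.
The clock on probe Alpha records proper time, so probe Beta measures Δt = γΔτ = 1.5911 × 163 = 259 days.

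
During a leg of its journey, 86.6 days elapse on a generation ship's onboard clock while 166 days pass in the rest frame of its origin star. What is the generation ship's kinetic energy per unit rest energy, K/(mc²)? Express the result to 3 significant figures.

γ = Δt/Δτ = 166/86.6 = 1.91686.
K/(mc²) = γ − 1 = 1.91686 − 1 = 0.917.

0.917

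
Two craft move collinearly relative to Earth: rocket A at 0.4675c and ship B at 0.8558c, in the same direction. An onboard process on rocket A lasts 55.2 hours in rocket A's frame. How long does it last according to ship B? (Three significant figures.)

The velocity of rocket A relative to ship B is (0.4675 − 0.8558)c / (1 − 0.4675×0.8558) = −0.64726c; relative speed 0.64726c.
γ for this relative speed: γ = 1/√(1 − 0.418946) = 1.3119.
Rocket A's interval is proper; time dilation gives Δt_B = γΔτ = 1.3119 × 55.2 hours = 72.4 hours.

72.4 hours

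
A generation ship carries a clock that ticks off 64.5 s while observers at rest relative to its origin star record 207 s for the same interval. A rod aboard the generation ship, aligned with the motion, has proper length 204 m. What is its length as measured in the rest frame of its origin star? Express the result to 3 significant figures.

63.6 m

The time-dilation ratio gives γ = 207/64.5 = 3.2093.
The rod contracts by the same γ: 204 m / 3.2093 = 63.6 m.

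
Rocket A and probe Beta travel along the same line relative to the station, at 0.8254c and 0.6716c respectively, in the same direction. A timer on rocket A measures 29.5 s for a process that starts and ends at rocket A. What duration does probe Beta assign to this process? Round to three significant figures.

Transform rocket A's velocity into probe Beta's frame: (0.8254 − 0.6716)/(1 − 0.8254·0.6716) = 0.1538/0.44566136, so the relative speed is 0.34511c.
γ for this relative speed: γ = 1/√(1 − 0.119101) = 1.0655.
Rocket A's interval is proper; time dilation gives Δt_B = γΔτ = 1.0655 × 29.5 s = 31.4 s.

31.4 s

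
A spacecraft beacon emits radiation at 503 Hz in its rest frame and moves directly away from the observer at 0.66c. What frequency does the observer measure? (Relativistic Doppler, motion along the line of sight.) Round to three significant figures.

228 Hz

Relativistic Doppler (source moving away): f_obs = f_src · √((1−β)/(1+β)).
With β = 0.66: factor = √(0.34/1.66) = 0.45257.
f_obs = 503 × 0.45257 = 228 Hz.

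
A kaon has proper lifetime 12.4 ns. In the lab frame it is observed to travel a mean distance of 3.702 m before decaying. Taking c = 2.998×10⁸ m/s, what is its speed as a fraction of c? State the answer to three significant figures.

0.706c

d = βγcτ ⇒ βγ = d/(cτ) = 3.702 m / (3.71752 m) = 0.99583.
β = (βγ)/√(1+(βγ)²) = 0.99583/√1.991677 = 0.706.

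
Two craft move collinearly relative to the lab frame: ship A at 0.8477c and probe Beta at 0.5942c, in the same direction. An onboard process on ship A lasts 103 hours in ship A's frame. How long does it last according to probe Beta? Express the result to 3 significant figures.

120 hours

Speed of ship A in probe Beta's frame: u = (v_A − v_B)/(1 − v_A v_B/c²) = (0.8477 − 0.5942)/(1 − 0.8477×0.5942) = 0.2535/0.49629666 = 0.51078; |u| = 0.51078c.
At |u| = 0.51078c, γ = (1 − 0.260896)^(−1/2) = 1.1632.
Ship A's interval is proper; time dilation gives Δt_B = γΔτ = 1.1632 × 103 hours = 120 hours.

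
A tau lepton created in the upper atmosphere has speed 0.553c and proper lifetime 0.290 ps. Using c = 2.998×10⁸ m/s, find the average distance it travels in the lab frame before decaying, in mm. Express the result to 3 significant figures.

γ = 1/√(1 − β²) = 1/√(1 − 0.305809) = 1/√0.694191 = 1/0.833181 = 1.2002.
Lab-frame lifetime: Δt = γτ = 1.2002 × 0.290 ps = 0.34806 ps.
Distance: d = vΔt = 0.553 × 2.998×10⁸ m/s × 3.4806×10^-13 s = 5.77×10^-5 m = 0.0577 mm.

0.0577 mm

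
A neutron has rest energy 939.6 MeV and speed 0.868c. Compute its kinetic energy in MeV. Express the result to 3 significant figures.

γ = 1/√(1 − β²) = 1/√(1 − 0.753424) = 1/√0.246576 = 1/0.496564 = 2.0138.
Kinetic energy: K = (γ − 1)mc² = (2.0138 − 1) × 939.6 MeV = 1.0138 × 939.6 = 953 MeV.

953 MeV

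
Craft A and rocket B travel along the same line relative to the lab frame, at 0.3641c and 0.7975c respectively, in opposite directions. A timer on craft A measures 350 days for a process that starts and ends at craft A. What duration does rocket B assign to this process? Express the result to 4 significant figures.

803.7 days

Speed of craft A in rocket B's frame: u = (v_A + v_B)/(1 + v_A v_B/c²) = (0.3641 + 0.7975)/(1 + 0.3641×0.7975) = 1.1616/1.29036975 = 0.90021; |u| = 0.90021c.
γ for this relative speed: γ = 1/√(1 − 0.810378) = 2.2964.
The clock on craft A records proper time, so rocket B measures Δt = γΔτ = 2.2964 × 350 = 803.7 days.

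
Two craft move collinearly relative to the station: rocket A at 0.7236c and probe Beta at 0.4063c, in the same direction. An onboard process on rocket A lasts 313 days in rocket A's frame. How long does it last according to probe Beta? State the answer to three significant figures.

The velocity of rocket A relative to probe Beta is (0.7236 − 0.4063)c / (1 − 0.7236×0.4063) = 0.44943c; relative speed 0.44943c.
γ for this relative speed: γ = 1/√(1 − 0.201987) = 1.1194.
The clock on rocket A records proper time, so probe Beta measures Δt = γΔτ = 1.1194 × 313 = 350 days.

350 days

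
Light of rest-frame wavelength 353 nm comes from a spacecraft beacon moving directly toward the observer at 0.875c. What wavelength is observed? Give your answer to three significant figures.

91.1 nm

Relativistic Doppler for wavelength: λ_obs = λ_src · √((1−β)/(1+β)).
With β = 0.875: factor = √(0.125/1.875) = 0.2582.
λ_obs = 353 × 0.2582 = 91.1 nm.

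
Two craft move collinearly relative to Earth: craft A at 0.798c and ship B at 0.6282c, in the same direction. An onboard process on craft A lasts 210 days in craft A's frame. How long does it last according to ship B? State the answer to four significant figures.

Transform craft A's velocity into ship B's frame: (0.798 − 0.6282)/(1 − 0.798·0.6282) = 0.1698/0.4986964, so the relative speed is 0.34049c.
At |u| = 0.34049c, γ = (1 − 0.115933)^(−1/2) = 1.0635.
The clock on craft A records proper time, so ship B measures Δt = γΔτ = 1.0635 × 210 = 223.3 days.

223.3 days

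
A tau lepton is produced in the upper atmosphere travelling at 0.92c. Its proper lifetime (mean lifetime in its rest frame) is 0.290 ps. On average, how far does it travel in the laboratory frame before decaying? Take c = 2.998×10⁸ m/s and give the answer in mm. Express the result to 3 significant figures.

Lorentz factor: γ = (1 − 0.8464)^(−1/2) = 2.5516.
Lab-frame lifetime: Δt = γτ = 2.5516 × 0.290 ps = 0.73996 ps.
Distance: d = vΔt = 0.92 × 2.998×10⁸ m/s × 7.3996×10^-13 s = 2.04×10^-4 m = 0.204 mm.

0.204 mm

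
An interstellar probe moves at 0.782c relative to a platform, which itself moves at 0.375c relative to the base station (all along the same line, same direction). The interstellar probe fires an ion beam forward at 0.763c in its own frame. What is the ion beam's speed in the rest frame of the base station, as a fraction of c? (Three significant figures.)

0.985c

Compose velocities in two stages. Stage 1 (into S'): u₁ = (0.763+0.782)/(1+0.763×0.782) = 0.96764.
Stage 2 (into S): u = (0.96764+0.375)/(1+0.96764×0.375) = 0.98516, so the speed is 0.985c.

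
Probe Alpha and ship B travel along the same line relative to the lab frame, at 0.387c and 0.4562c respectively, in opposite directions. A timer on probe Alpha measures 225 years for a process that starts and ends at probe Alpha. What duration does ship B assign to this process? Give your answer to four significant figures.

Transform probe Alpha's velocity into ship B's frame: (0.387 + 0.4562)/(1 + 0.387·0.4562) = 0.8432/1.1765494, so the relative speed is 0.71667c.
At |u| = 0.71667c, γ = (1 − 0.513616)^(−1/2) = 1.4339.
The clock on probe Alpha records proper time, so ship B measures Δt = γΔτ = 1.4339 × 225 = 322.6 years.

322.6 years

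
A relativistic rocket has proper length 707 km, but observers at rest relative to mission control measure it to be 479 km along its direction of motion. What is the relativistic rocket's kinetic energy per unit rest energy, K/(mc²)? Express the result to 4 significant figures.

0.4760

From L = L₀/γ: γ = 707/479 = 1.47599.
Since K = (γ−1)mc², K/(mc²) = 1.47599 − 1 = 0.4760.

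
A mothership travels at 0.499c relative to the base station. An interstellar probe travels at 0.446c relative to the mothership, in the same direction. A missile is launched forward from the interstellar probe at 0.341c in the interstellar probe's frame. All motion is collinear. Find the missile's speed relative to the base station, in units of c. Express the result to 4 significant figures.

First combine the missile and interstellar probe (S''→S'): u₁ = (0.341 + 0.446)/(1 + 0.341×0.446) = 0.787/1.152086 = 0.68311.
Then combine with the mothership (S'→S): u = (0.68311 + 0.499)/(1 + 0.68311×0.499) = 1.18211/1.34087189 = 0.8816.

0.8816c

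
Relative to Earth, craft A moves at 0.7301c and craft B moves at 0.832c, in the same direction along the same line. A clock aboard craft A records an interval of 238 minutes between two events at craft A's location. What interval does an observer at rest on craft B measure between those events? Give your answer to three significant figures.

Transform craft A's velocity into craft B's frame: (0.7301 − 0.832)/(1 − 0.7301·0.832) = −0.1019/0.3925568, so the relative speed is 0.25958c.
At |u| = 0.25958c, γ = (1 − 0.0673818)^(−1/2) = 1.0355.
The clock on craft A records proper time, so craft B measures Δt = γΔτ = 1.0355 × 238 = 246 minutes.

246 minutes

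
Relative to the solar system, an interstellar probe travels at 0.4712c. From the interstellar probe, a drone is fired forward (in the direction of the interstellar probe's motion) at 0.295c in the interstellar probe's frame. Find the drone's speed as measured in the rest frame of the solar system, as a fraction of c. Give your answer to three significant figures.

0.673c

In units of c, u = (u' + v)/(1 + u'v) with u' = 0.295 and v = 0.4712.
Numerator: 0.295 + 0.4712 = 0.7662. Denominator: 1 + (0.295)(0.4712) = 1.139004.
u = 0.7662/1.139004 = 0.67269, so the speed is 0.673c.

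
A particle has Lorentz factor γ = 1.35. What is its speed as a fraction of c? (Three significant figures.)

β = √(1 − 1/γ²) = √(1 − 1/1.8225) = √0.451303 = 0.672.

0.672c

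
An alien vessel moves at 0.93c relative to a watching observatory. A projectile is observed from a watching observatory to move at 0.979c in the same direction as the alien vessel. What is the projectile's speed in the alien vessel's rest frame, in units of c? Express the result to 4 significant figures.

Transform to the alien vessel's frame: u' = (u − v)/(1 − uv/c²).
u' = (0.979 − 0.93)/(1 − 0.979×0.93) = 0.049/0.08953 = 0.5473.
Speed in the alien vessel's frame: 0.5473c (in the same direction).

0.5473c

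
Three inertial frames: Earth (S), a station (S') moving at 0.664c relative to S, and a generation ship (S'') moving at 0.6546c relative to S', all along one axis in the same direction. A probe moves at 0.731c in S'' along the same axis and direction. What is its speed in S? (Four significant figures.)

Apply u = (u'+v)/(1+u'v) twice. Probe in the station frame: (0.731+0.6546)/(1+0.731·0.6546) = 1.3856/1.4785126 = 0.93716c.
That velocity, transformed to the rest frame of Earth: (0.93716+0.664)/(1+0.93716·0.664) = 1.60116/1.62227424 = 0.98698c.

0.9870c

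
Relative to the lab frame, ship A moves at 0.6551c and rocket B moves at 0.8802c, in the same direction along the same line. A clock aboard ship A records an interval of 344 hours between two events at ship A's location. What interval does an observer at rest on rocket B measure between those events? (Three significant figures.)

Speed of ship A in rocket B's frame: u = (v_A − v_B)/(1 − v_A v_B/c²) = (0.6551 − 0.8802)/(1 − 0.6551×0.8802) = −0.2251/0.42338098 = −0.53167; |u| = 0.53167c.
At |u| = 0.53167c, γ = (1 − 0.282673)^(−1/2) = 1.1807.
The clock on ship A records proper time, so rocket B measures Δt = γΔτ = 1.1807 × 344 = 406 hours.

406 hours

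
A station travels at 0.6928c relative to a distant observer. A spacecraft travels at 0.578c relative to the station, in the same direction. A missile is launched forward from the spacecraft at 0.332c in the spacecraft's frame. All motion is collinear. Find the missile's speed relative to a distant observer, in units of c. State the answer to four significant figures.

Compose velocities in two stages. Stage 1 (into S'): u₁ = (0.332+0.578)/(1+0.332×0.578) = 0.76349.
Stage 2 (into S): u = (0.76349+0.6928)/(1+0.76349×0.6928) = 0.95248, so the speed is 0.9525c.

0.9525c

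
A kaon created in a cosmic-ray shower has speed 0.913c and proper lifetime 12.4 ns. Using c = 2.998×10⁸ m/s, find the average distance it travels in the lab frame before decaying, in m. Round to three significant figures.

8.32 m

γ = 1/√(1 − β²) = 1/√(1 − 0.833569) = 1/√0.166431 = 1/0.40796 = 2.4512.
Lab-frame lifetime: Δt = γτ = 2.4512 × 12.4 ns = 30.395 ns.
Distance: d = vΔt = 0.913 × 2.998×10⁸ m/s × 3.0395×10^-8 s = 8.32 m.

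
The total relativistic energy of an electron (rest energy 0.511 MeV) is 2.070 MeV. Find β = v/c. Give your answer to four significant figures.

Total energy E = γmc² gives γ = 2.070/0.511 = 4.0509.
Hence β = √(1 − 1/γ²) = √(1 − 0.0609392) = √0.9390608 = 0.9691.

0.9691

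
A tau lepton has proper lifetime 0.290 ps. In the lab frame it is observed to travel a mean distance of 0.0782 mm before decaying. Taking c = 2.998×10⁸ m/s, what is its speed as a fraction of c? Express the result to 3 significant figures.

0.669c

Lab distance = (lab lifetime)·v = γτ·βc, so βγ = d/(cτ) = 7.820×10^-5/(2.998×10⁸ × 2.900×10^-13) = 0.89945.
With βγ = 0.89945: γ² = 1 + (βγ)² = 1.80901, and β = (βγ)/γ = 0.89945/1.34499 = 0.669.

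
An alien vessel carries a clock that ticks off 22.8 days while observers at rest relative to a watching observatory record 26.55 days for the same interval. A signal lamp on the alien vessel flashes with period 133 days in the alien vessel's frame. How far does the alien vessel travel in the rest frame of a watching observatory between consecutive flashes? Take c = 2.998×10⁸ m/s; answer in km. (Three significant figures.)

From Δt = γΔτ: γ = 26.55/22.8 = 1.16447.
β = √(1 − 1/γ²) = 0.51238. Lab-frame period = γτ = 1.16447×133 days = 154.87 days. Distance = βc × γτ = 0.51238 × 2.998×10⁸ m/s × 13380768 s = 2.0554×10^15 m = 2.06×10^12 km.

2.06×10^12 km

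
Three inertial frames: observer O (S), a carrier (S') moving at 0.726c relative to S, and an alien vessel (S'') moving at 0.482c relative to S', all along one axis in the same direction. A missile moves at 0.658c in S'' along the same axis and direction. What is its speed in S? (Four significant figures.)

0.9774c

Apply u = (u'+v)/(1+u'v) twice. Missile in the carrier frame: (0.658+0.482)/(1+0.658·0.482) = 1.14/1.317156 = 0.8655c.
That velocity, transformed to the rest frame of observer O: (0.8655+0.726)/(1+0.8655·0.726) = 1.5915/1.628353 = 0.97737c.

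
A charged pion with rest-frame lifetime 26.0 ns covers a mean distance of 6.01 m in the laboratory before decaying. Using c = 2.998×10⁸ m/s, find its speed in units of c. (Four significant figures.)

0.6106c

d = βγcτ ⇒ βγ = d/(cτ) = 6.010 m / (7.7948 m) = 0.77103.
β = (βγ)/√(1+(βγ)²) = 0.77103/√1.594487 = 0.6106.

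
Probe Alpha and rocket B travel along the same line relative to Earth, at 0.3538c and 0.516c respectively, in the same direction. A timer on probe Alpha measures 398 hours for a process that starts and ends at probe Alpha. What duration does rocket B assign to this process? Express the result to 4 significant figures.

Transform probe Alpha's velocity into rocket B's frame: (0.3538 − 0.516)/(1 − 0.3538·0.516) = −0.1622/0.8174392, so the relative speed is 0.19842c.
γ for this relative speed: γ = 1/√(1 − 0.0393705) = 1.0203.
The clock on probe Alpha records proper time, so rocket B measures Δt = γΔτ = 1.0203 × 398 = 406.1 hours.

406.1 hours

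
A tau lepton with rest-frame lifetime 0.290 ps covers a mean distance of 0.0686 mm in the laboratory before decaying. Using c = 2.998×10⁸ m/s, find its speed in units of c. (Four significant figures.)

Let x = d/(cτ) = 6.860×10^-5 m / (2.998×10⁸ m/s × 2.900×10^-13 s) = 0.78903. Since d = βγcτ, x = βγ = β/√(1−β²).
Solving: β² = x²/(1+x²) = 0.622568/1.622568 = 0.383693, so β = 0.6194.

0.6194c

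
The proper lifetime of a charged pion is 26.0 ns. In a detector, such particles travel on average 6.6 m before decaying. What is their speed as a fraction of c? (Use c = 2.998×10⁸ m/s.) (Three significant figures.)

0.646c

Lab distance = (lab lifetime)·v = γτ·βc, so βγ = d/(cτ) = 6.600/(2.998×10⁸ × 2.600×10^-8) = 0.84672.
With βγ = 0.84672: γ² = 1 + (βγ)² = 1.716935, and β = (βγ)/γ = 0.84672/1.31032 = 0.646.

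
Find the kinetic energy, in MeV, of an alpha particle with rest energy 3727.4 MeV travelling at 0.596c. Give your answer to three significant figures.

915 MeV

β² = 0.355216, so γ = 1/√0.644784 = 1.24535.
Kinetic energy: K = (γ − 1)mc² = (1.24535 − 1) × 3727.4 MeV = 0.24535 × 3727.4 = 915 MeV.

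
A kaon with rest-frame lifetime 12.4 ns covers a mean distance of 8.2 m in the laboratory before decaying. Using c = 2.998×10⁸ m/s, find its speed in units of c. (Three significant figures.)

0.911c

Lab distance = (lab lifetime)·v = γτ·βc, so βγ = d/(cτ) = 8.200/(2.998×10⁸ × 1.240×10^-8) = 2.2058.
With βγ = 2.2058: γ² = 1 + (βγ)² = 5.86555, and β = (βγ)/γ = 2.2058/2.42189 = 0.911.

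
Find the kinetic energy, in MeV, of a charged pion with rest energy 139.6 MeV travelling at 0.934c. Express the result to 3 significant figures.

γ = 1/√(1 − β²) = 1/√(1 − 0.872356) = 1/√0.127644 = 1/0.357273 = 2.799.
Kinetic energy: K = (γ − 1)mc² = (2.799 − 1) × 139.6 MeV = 1.799 × 139.6 = 251 MeV.

251 MeV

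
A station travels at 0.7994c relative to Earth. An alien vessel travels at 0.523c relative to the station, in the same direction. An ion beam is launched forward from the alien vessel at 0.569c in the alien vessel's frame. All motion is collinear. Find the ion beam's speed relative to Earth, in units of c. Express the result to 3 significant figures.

First combine the ion beam and alien vessel (S''→S'): u₁ = (0.569 + 0.523)/(1 + 0.569×0.523) = 1.092/1.297587 = 0.84156.
Then combine with the station (S'→S): u = (0.84156 + 0.7994)/(1 + 0.84156×0.7994) = 1.64096/1.672743064 = 0.981.

0.981c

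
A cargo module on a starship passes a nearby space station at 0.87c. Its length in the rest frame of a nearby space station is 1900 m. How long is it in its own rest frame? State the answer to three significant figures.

3850 m

With β = 0.87, γ = 1/√(1 − 0.87²) = 1/√0.2431 = 2.0282.
Proper length: L₀ = γ·L = 2.0282 × 1900 = 3850 m.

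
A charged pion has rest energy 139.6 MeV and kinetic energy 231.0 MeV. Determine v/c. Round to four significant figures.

0.9263

K = (γ−1)mc², so γ = 1 + 231.0/139.6 = 2.6547.
Then v/c = √(1 − γ⁻²) = √(1 − 0.141896) = √0.858104 = 0.9263.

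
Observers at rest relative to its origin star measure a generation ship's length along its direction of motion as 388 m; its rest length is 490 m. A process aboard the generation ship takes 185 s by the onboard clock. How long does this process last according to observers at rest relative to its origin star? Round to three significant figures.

234 s

Length contraction gives γ = L₀/L = 490/388 = 1.26289.
The same γ dilates the second interval: 1.26289 × 185 s = 234 s.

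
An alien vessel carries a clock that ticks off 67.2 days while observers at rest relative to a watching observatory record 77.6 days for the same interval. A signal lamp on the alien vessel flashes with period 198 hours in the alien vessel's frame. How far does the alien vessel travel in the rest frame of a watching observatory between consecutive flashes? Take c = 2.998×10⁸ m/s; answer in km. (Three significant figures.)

1.23×10^11 km

From Δt = γΔτ: γ = 77.6/67.2 = 1.15476.
β = √(1 − 1/γ²) = 0.50008. Lab-frame period = γτ = 1.15476×198 hours = 228.64 hours. Distance = βc × γτ = 0.50008 × 2.998×10⁸ m/s × 823104 s = 1.2340×10^14 m = 1.23×10^11 km.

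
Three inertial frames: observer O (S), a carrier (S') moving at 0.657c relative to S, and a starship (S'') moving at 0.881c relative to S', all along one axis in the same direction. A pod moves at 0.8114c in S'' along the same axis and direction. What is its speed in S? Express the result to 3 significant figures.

Apply u = (u'+v)/(1+u'v) twice. Pod in the carrier frame: (0.8114+0.881)/(1+0.8114·0.881) = 1.6924/1.7148434 = 0.98691c.
That velocity, transformed to the rest frame of observer O: (0.98691+0.657)/(1+0.98691·0.657) = 1.64391/1.64839987 = 0.99728c.

0.997c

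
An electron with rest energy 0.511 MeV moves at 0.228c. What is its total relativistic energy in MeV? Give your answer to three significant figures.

0.525 MeV

γ = 1/√(1 − β²) = 1/√(1 − 0.051984) = 1/√0.948016 = 1/0.973661 = 1.0271.
Total energy: E = γmc² = 1.0271 × 0.511 MeV = 0.525 MeV.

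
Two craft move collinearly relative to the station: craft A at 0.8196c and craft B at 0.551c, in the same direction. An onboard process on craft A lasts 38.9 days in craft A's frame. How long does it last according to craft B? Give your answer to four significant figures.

Transform craft A's velocity into craft B's frame: (0.8196 − 0.551)/(1 − 0.8196·0.551) = 0.2686/0.5484004, so the relative speed is 0.48979c.
γ for this relative speed: γ = 1/√(1 − 0.239894) = 1.147.
Craft A's interval is proper; time dilation gives Δt_B = γΔτ = 1.147 × 38.9 days = 44.62 days.

44.62 days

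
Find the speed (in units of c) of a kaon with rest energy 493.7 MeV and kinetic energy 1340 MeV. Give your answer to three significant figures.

0.963c

γ = 1 + K/(mc²) = 1 + 1340/493.7 = 3.7142.
β = √(1 − 1/γ²) = √(1 − 0.0724886) = √0.9275114 = 0.963.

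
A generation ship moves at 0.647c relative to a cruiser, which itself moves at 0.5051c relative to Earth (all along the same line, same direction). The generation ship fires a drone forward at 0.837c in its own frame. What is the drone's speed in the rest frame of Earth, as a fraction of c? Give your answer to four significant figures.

0.9876c

Compose velocities in two stages. Stage 1 (into S'): u₁ = (0.837+0.647)/(1+0.837×0.647) = 0.96267.
Stage 2 (into S): u = (0.96267+0.5051)/(1+0.96267×0.5051) = 0.98757, so the speed is 0.9876c.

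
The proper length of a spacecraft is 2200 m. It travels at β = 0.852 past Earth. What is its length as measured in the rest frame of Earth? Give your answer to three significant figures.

Lorentz factor: γ = (1 − 0.725904)^(−1/2) = 1.9101.
Length contraction: L = L₀/γ = 2200/1.9101 = 1150 m.

1150 m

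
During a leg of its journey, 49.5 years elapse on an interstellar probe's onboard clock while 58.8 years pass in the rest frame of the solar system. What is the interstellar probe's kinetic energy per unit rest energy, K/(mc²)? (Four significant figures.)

0.1879

γ = Δt/Δτ = 58.8/49.5 = 1.18788.
K/(mc²) = γ − 1 = 1.18788 − 1 = 0.1879.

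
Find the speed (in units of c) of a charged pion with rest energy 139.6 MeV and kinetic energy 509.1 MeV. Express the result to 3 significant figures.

γ = 1 + K/(mc²) = 1 + 509.1/139.6 = 4.6468.
β = √(1 − 1/γ²) = √(1 − 0.0463118) = √0.9536882 = 0.977.

0.977c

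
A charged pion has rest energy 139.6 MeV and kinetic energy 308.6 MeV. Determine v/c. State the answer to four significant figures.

0.9503

K = (γ−1)mc², so γ = 1 + 308.6/139.6 = 3.2106.
Then v/c = √(1 − γ⁻²) = √(1 − 0.0970125) = √0.9029875 = 0.9503.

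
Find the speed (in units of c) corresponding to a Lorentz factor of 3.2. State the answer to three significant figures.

0.950c

β = √(1 − 1/γ²) = √(1 − 1/10.24) = √0.902344 = 0.950.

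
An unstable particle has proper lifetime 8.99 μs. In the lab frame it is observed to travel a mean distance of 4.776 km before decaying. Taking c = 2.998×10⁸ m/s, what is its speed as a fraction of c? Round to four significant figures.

Let x = d/(cτ) = 4776 m / (2.998×10⁸ m/s × 8.990×10^-6 s) = 1.772. Since d = βγcτ, x = βγ = β/√(1−β²).
Solving: β² = x²/(1+x²) = 3.13998/4.13998 = 0.758453, so β = 0.8709.

0.8709c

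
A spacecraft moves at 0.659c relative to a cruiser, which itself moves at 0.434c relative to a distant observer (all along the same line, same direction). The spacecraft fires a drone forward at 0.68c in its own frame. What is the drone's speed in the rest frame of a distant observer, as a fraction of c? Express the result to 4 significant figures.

Apply u = (u'+v)/(1+u'v) twice. Drone in the cruiser frame: (0.68+0.659)/(1+0.68·0.659) = 1.339/1.44812 = 0.92465c.
That velocity, transformed to the rest frame of a distant observer: (0.92465+0.434)/(1+0.92465·0.434) = 1.35865/1.4012981 = 0.96957c.

0.9696c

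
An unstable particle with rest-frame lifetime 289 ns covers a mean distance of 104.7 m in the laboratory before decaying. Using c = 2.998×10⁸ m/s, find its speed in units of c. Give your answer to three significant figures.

0.770c

Let x = d/(cτ) = 104.7 m / (2.998×10⁸ m/s × 2.890×10^-7 s) = 1.2084. Since d = βγcτ, x = βγ = β/√(1−β²).
Solving: β² = x²/(1+x²) = 1.46023/2.46023 = 0.593534, so β = 0.770.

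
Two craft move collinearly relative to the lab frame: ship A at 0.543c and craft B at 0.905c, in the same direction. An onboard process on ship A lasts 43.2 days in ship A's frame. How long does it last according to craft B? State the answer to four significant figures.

61.50 days

Transform ship A's velocity into craft B's frame: (0.543 − 0.905)/(1 − 0.543·0.905) = −0.362/0.508585, so the relative speed is 0.71178c.
At |u| = 0.71178c, γ = (1 − 0.506631)^(−1/2) = 1.4237.
Ship A's interval is proper; time dilation gives Δt_B = γΔτ = 1.4237 × 43.2 days = 61.50 days.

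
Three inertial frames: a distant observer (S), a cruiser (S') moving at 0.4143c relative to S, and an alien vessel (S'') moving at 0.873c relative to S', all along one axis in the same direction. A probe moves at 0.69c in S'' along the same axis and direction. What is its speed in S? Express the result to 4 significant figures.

Compose velocities in two stages. Stage 1 (into S'): u₁ = (0.69+0.873)/(1+0.69×0.873) = 0.97543.
Stage 2 (into S): u = (0.97543+0.4143)/(1+0.97543×0.4143) = 0.98975, so the speed is 0.9898c.

0.9898c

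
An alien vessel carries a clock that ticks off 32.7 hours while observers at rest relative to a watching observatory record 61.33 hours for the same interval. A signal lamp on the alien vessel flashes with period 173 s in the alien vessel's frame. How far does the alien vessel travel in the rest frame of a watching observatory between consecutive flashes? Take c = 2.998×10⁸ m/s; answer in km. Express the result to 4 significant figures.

8.230×10^7 km

γ = Δt/Δτ = 61.33/32.7 = 1.87554.
β = √(1 − 1/γ²) = 0.846. Lab-frame period = γτ = 1.87554×173 s = 324.47 s. Distance = βc × γτ = 0.846 × 2.998×10⁸ m/s × 324.47 s = 8.2296×10^10 m = 8.230×10^7 km.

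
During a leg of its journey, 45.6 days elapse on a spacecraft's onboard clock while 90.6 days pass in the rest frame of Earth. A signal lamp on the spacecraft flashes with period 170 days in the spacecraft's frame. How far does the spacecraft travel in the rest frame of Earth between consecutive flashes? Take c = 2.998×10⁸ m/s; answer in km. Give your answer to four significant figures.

The time-dilation ratio gives γ = 90.6/45.6 = 1.98684.
β = √(1 − 1/γ²) = 0.8641. Lab-frame period = γτ = 1.98684×170 days = 337.76 days. Distance = βc × γτ = 0.8641 × 2.998×10⁸ m/s × 29182464 s = 7.5599×10^15 m = 7.560×10^12 km.

7.560×10^12 km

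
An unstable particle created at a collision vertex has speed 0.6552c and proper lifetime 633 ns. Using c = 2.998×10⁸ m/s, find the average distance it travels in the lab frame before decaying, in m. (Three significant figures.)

165 m

γ = 1/√(1 − β²) = 1/√(1 − 0.42928704) = 1/√0.57071296 = 1/0.755455 = 1.3237.
Lab-frame lifetime: Δt = γτ = 1.3237 × 633 ns = 837.9 ns.
Distance: d = vΔt = 0.6552 × 2.998×10⁸ m/s × 8.3790×10^-7 s = 165 m.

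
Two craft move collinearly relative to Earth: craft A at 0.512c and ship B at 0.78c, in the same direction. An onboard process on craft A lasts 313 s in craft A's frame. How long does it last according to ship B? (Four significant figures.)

349.7 s

Transform craft A's velocity into ship B's frame: (0.512 − 0.78)/(1 − 0.512·0.78) = −0.268/0.60064, so the relative speed is 0.44619c.
At |u| = 0.44619c, γ = (1 − 0.199086)^(−1/2) = 1.1174.
Craft A's interval is proper; time dilation gives Δt_B = γΔτ = 1.1174 × 313 s = 349.7 s.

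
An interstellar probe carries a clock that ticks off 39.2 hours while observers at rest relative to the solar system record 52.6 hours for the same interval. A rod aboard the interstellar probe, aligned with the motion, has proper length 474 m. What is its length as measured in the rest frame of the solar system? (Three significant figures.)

From Δt = γΔτ: γ = 52.6/39.2 = 1.34184.
The rod contracts by the same γ: 474 m / 1.34184 = 353 m.

353 m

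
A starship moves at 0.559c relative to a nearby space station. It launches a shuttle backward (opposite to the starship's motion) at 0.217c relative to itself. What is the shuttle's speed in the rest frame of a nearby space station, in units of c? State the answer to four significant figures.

0.3892c

In units of c, u = (u' + v)/(1 + u'v) with u' = −0.217 and v = 0.559.
Numerator: −0.217 + 0.559 = 0.342. Denominator: 1 + (−0.217)(0.559) = 0.878697.
u = 0.342/0.878697 = 0.38921, so the speed is 0.3892c.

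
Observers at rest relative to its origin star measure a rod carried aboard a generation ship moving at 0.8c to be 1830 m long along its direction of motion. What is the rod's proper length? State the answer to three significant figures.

3050 m

γ = 1/√(1 − β²) = 1/√(1 − 0.64) = 1/√0.36 = 1/0.6 = 1.6667.
Proper length: L₀ = γ·L = 1.6667 × 1830 = 3050 m.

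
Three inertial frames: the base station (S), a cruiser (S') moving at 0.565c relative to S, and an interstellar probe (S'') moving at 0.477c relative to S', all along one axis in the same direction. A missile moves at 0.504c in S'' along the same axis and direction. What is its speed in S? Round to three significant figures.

0.937c

First combine the missile and interstellar probe (S''→S'): u₁ = (0.504 + 0.477)/(1 + 0.504×0.477) = 0.981/1.240408 = 0.79087.
Then combine with the cruiser (S'→S): u = (0.79087 + 0.565)/(1 + 0.79087×0.565) = 1.35587/1.44684155 = 0.93712.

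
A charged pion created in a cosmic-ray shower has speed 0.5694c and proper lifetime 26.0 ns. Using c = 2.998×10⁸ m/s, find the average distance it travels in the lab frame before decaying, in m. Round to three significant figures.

With β = 0.5694, γ = 1/√(1 − 0.5694²) = 1/√0.67578364 = 1.2165.
Lab-frame lifetime: Δt = γτ = 1.2165 × 26.0 ns = 31.629 ns.
Distance: d = vΔt = 0.5694 × 2.998×10⁸ m/s × 3.1629×10^-8 s = 5.40 m.

5.40 m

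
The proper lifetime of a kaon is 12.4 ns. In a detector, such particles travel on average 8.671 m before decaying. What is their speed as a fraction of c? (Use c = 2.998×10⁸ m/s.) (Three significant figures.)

0.919c

d = βγcτ ⇒ βγ = d/(cτ) = 8.671 m / (3.71752 m) = 2.3325.
β = (βγ)/√(1+(βγ)²) = 2.3325/√6.44056 = 0.919.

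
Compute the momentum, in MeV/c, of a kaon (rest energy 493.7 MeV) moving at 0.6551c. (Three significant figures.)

β² = 0.42915601, so γ = 1/√0.57084399 = 1.3236.
Momentum: p = γβ·mc = 1.3236 × 0.6551 × 493.7 MeV/c = 428 MeV/c.

428 MeV/c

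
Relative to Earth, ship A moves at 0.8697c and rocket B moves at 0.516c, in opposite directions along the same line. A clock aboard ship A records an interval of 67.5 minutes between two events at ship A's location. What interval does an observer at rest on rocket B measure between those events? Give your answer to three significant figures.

231 minutes

Speed of ship A in rocket B's frame: u = (v_A + v_B)/(1 + v_A v_B/c²) = (0.8697 + 0.516)/(1 + 0.8697×0.516) = 1.3857/1.4487652 = 0.95647; |u| = 0.95647c.
γ for this relative speed: γ = 1/√(1 − 0.914835) = 3.4266.
Ship A's interval is proper; time dilation gives Δt_B = γΔτ = 3.4266 × 67.5 minutes = 231 minutes.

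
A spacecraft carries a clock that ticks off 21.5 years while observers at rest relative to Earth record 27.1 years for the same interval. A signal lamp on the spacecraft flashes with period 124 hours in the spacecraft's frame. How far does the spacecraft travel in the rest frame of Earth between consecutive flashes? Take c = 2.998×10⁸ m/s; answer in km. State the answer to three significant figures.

γ = Δt/Δτ = 27.1/21.5 = 1.26047.
β = √(1 − 1/γ²) = 0.60876. Lab-frame period = γτ = 1.26047×124 hours = 156.3 hours. Distance = βc × γτ = 0.60876 × 2.998×10⁸ m/s × 562680 s = 1.0269×10^14 m = 1.03×10^11 km.

1.03×10^11 km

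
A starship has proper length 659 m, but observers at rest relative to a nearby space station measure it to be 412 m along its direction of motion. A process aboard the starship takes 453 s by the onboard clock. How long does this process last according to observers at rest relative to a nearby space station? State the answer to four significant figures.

Length contraction gives γ = L₀/L = 659/412 = 1.59951.
The same γ dilates the second interval: 1.59951 × 453 s = 724.6 s.

724.6 s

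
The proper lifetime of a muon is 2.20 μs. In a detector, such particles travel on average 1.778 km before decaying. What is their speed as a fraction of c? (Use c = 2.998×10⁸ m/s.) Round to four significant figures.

0.9376c

d = βγcτ ⇒ βγ = d/(cτ) = 1778 m / (659.56 m) = 2.6957.
β = (βγ)/√(1+(βγ)²) = 2.6957/√8.2668 = 0.9376.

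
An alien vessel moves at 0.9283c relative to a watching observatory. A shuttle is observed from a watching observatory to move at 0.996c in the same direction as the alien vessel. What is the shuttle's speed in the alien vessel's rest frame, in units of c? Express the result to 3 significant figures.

Transform to the alien vessel's frame: u' = (u − v)/(1 − uv/c²).
u' = (0.996 − 0.9283)/(1 − 0.996×0.9283) = 0.0677/0.0754132 = 0.89772.
Speed in the alien vessel's frame: 0.898c (in the same direction).

0.898c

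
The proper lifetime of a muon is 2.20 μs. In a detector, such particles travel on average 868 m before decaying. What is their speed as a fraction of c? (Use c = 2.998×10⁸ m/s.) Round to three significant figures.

d = βγcτ ⇒ βγ = d/(cτ) = 868.0 m / (659.56 m) = 1.316.
β = (βγ)/√(1+(βγ)²) = 1.316/√2.73186 = 0.796.

0.796c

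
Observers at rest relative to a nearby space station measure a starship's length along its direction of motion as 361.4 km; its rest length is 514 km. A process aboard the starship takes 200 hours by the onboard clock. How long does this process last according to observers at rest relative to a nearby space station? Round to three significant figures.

284 hours

Length contraction gives γ = L₀/L = 514/361.4 = 1.42225.
Δt = γΔτ = 1.42225 × 200 = 284 hours.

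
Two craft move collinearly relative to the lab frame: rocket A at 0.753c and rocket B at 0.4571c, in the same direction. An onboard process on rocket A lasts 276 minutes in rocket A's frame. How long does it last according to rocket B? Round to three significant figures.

Speed of rocket A in rocket B's frame: u = (v_A − v_B)/(1 − v_A v_B/c²) = (0.753 − 0.4571)/(1 − 0.753×0.4571) = 0.2959/0.6558037 = 0.4512; |u| = 0.4512c.
At |u| = 0.4512c, γ = (1 − 0.203581)^(−1/2) = 1.1205.
Rocket A's interval is proper; time dilation gives Δt_B = γΔτ = 1.1205 × 276 minutes = 309 minutes.

309 minutes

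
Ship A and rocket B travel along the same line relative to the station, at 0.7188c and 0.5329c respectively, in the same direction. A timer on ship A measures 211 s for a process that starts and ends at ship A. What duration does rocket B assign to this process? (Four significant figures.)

221.3 s

Speed of ship A in rocket B's frame: u = (v_A − v_B)/(1 − v_A v_B/c²) = (0.7188 − 0.5329)/(1 − 0.7188×0.5329) = 0.1859/0.61695148 = 0.30132; |u| = 0.30132c.
γ for this relative speed: γ = 1/√(1 − 0.0907937) = 1.0487.
Ship A's interval is proper; time dilation gives Δt_B = γΔτ = 1.0487 × 211 s = 221.3 s.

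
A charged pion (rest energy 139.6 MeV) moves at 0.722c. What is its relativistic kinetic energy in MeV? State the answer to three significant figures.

Lorentz factor: γ = (1 − 0.521284)^(−1/2) = 1.44531.
Kinetic energy: K = (γ − 1)mc² = (1.44531 − 1) × 139.6 MeV = 0.44531 × 139.6 = 62.2 MeV.

62.2 MeV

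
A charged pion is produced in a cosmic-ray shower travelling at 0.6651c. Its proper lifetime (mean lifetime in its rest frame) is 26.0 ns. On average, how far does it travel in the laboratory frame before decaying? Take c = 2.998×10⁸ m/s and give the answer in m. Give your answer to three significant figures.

6.94 m

Lorentz factor: γ = (1 − 0.44235801)^(−1/2) = 1.3391.
Lab-frame lifetime: Δt = γτ = 1.3391 × 26.0 ns = 34.817 ns.
Distance: d = vΔt = 0.6651 × 2.998×10⁸ m/s × 3.4817×10^-8 s = 6.94 m.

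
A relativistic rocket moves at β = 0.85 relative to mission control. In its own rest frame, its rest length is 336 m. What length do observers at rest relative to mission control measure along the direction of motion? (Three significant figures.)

177 m

With β = 0.85, γ = 1/√(1 − 0.85²) = 1/√0.2775 = 1.8983.
Length contraction: L = L₀/γ = 336/1.8983 = 177 m.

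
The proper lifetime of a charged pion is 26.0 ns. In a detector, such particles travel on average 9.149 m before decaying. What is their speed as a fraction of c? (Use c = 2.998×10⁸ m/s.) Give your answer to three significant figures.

d = βγcτ ⇒ βγ = d/(cτ) = 9.149 m / (7.7948 m) = 1.1737.
β = (βγ)/√(1+(βγ)²) = 1.1737/√2.37757 = 0.761.

0.761c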